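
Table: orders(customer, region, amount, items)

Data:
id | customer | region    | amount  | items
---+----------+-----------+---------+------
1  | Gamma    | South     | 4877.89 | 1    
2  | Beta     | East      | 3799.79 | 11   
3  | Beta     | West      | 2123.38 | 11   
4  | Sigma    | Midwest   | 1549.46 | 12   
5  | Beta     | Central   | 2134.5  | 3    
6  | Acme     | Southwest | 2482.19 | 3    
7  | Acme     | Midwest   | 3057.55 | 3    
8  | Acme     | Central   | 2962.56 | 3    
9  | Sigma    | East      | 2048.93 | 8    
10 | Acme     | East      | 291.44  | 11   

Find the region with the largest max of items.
SELECT region, MAX(items) as val
FROM orders
GROUP BY region
ORDER BY val DESC
LIMIT 1

Result: Midwest with max(items) = 12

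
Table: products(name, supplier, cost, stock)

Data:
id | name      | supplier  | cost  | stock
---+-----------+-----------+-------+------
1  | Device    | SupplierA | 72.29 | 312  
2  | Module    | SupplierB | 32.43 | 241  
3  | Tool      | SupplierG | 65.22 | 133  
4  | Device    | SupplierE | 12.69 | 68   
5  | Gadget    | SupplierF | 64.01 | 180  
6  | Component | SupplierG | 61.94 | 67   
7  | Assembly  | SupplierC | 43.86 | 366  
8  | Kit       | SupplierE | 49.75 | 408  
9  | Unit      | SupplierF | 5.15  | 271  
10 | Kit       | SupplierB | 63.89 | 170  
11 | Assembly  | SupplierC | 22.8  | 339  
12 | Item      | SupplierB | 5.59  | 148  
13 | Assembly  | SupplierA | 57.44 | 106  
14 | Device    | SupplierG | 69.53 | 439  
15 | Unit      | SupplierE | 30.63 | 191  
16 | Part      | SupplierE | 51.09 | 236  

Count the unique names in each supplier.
SELECT supplier, COUNT(DISTINCT name)
FROM products
GROUP BY supplier

Result:
  SupplierA: 2 distinct
  SupplierB: 3 distinct
  SupplierC: 1 distinct
  SupplierE: 4 distinct
  SupplierF: 2 distinct
  SupplierG: 3 distinct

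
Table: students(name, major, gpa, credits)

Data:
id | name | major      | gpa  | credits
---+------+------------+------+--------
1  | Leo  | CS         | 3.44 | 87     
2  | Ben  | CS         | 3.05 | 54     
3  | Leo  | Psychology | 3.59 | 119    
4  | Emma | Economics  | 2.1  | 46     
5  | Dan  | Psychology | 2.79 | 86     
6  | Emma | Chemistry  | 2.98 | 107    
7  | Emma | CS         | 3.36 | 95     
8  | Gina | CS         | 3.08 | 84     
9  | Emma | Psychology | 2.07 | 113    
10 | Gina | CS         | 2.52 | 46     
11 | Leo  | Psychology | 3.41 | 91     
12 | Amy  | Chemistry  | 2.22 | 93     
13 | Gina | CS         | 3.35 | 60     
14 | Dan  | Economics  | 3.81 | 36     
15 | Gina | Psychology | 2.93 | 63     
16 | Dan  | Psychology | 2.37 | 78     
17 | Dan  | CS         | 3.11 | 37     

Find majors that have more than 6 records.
SELECT major, COUNT(*) as cnt
FROM students
GROUP BY major
HAVING COUNT(*) > 6

Result:
  CS: 7

Note: HAVING filters groups after aggregation, WHERE filters rows before.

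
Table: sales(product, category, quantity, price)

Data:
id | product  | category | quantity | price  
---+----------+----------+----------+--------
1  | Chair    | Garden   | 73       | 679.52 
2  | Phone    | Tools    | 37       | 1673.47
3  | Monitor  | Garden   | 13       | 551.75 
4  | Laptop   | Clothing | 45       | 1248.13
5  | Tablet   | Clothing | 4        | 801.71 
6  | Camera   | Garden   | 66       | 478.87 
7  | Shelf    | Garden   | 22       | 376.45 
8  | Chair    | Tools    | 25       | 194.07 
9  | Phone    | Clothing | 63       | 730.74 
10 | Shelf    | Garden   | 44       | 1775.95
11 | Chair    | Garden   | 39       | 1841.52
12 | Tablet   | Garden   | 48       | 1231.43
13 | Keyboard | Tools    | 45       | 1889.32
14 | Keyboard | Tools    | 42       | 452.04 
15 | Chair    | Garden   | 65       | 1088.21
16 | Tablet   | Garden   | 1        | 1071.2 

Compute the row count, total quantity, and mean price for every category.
SELECT category,
       COUNT(*) as cnt,
       SUM(quantity) as total_quantity,
       AVG(price) as avg_price
FROM sales
GROUP BY category

Result:
  Clothing: 3 records, 112 total quantity, 926.86 avg price
  Garden: 9 records, 371 total quantity, 1010.54 avg price
  Tools: 4 records, 149 total quantity, 1052.23 avg price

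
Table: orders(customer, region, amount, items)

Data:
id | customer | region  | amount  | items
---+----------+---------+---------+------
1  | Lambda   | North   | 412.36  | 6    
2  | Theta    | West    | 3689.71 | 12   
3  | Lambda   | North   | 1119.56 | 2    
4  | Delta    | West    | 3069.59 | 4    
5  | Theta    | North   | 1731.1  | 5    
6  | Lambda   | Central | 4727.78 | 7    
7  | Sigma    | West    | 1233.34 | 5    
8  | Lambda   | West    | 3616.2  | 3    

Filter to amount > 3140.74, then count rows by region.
SELECT region, COUNT(*)
FROM orders
WHERE amount > 3140.74
GROUP BY region

Note: WHERE filters rows before grouping.

Result:
  Central: 1
  West: 2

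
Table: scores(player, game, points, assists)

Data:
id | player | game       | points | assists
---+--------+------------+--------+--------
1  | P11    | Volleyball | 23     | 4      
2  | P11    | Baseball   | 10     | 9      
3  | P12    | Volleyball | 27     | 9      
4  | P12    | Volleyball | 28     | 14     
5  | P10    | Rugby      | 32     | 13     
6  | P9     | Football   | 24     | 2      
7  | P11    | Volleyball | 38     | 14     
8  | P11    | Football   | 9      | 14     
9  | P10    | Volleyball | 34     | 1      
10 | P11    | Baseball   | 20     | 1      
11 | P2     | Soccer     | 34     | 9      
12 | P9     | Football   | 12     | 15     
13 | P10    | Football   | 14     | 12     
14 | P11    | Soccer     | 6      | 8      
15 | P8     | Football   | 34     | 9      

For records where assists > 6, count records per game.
SELECT game, COUNT(*)
FROM scores
WHERE assists > 6
GROUP BY game

Note: WHERE filters rows before grouping.

Result:
  Baseball: 1
  Football: 4
  Rugby: 1
  Soccer: 2
  Volleyball: 3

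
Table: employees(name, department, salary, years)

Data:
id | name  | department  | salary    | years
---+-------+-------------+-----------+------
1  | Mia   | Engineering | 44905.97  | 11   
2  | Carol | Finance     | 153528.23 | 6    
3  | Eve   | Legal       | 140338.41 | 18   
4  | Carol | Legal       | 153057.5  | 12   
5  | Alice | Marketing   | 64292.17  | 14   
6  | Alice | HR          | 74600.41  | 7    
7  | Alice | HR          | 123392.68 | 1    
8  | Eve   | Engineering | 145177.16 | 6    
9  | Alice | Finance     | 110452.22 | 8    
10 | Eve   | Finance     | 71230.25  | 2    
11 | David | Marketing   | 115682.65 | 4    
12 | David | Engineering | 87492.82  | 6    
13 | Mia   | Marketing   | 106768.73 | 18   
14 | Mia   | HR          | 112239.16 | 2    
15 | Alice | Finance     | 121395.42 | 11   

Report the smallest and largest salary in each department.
SELECT department, MIN(salary), MAX(salary)
FROM employees
GROUP BY department

Result:
  Engineering: min=44905.97, max=145177.16
  Finance: min=71230.25, max=153528.23
  HR: min=74600.41, max=123392.68
  Legal: min=140338.41, max=153057.50
  Marketing: min=64292.17, max=115682.65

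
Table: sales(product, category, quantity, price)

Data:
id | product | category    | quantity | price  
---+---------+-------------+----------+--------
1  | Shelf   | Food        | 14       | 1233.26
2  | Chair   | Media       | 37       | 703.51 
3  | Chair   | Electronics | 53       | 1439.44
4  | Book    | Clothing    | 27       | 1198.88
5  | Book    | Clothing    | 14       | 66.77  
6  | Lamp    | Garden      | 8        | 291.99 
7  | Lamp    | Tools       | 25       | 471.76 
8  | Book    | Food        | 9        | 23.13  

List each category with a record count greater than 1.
SELECT category, COUNT(*) as cnt
FROM sales
GROUP BY category
HAVING COUNT(*) > 1

Result:
  Clothing: 2
  Food: 2

Note: HAVING filters groups after aggregation, WHERE filters rows before.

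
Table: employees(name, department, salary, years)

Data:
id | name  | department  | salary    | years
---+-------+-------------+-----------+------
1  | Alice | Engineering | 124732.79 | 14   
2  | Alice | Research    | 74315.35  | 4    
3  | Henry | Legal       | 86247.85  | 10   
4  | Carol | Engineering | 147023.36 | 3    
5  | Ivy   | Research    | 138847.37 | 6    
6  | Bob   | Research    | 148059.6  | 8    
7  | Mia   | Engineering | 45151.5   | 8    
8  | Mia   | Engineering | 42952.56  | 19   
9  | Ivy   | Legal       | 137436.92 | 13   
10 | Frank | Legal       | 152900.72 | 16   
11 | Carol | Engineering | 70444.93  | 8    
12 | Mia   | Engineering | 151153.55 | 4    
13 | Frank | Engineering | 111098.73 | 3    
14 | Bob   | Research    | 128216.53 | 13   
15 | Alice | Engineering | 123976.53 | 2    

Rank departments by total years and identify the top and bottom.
SELECT department, SUM(years)
FROM employees
GROUP BY department
ORDER BY SUM(years)

All groups:
  Research: 31
  Legal: 39
  Engineering: 61

Highest: Engineering (61)
Lowest: Research (31)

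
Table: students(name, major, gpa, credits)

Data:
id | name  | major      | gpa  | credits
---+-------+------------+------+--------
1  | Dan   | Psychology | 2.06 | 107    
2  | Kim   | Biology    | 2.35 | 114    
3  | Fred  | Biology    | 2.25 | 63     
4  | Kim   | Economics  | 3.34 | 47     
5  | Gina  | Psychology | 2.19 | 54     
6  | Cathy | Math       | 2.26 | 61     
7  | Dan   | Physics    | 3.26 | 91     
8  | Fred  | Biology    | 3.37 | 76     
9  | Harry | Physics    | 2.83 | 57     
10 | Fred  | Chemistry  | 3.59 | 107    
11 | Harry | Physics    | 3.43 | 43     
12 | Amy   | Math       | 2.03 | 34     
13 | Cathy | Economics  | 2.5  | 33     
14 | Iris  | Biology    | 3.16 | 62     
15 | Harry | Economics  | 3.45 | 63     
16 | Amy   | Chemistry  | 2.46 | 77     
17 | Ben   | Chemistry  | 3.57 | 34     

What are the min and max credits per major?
SELECT major, MIN(credits), MAX(credits)
FROM students
GROUP BY major

Result:
  Biology: min=62, max=114
  Chemistry: min=34, max=107
  Economics: min=33, max=63
  Math: min=34, max=61
  Physics: min=43, max=91
  Psychology: min=54, max=107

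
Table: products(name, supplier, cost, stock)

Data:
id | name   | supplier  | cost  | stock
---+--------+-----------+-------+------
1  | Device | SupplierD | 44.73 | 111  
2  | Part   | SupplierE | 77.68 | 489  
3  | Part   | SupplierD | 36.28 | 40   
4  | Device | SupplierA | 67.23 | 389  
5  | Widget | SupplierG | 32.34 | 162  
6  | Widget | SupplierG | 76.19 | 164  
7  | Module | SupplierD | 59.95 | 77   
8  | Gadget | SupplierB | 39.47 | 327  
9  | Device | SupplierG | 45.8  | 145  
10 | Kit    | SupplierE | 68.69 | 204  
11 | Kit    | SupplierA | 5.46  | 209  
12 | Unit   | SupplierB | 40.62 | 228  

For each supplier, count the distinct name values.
SELECT supplier, COUNT(DISTINCT name)
FROM products
GROUP BY supplier

Result:
  SupplierA: 2 distinct
  SupplierB: 2 distinct
  SupplierD: 3 distinct
  SupplierE: 2 distinct
  SupplierG: 2 distinct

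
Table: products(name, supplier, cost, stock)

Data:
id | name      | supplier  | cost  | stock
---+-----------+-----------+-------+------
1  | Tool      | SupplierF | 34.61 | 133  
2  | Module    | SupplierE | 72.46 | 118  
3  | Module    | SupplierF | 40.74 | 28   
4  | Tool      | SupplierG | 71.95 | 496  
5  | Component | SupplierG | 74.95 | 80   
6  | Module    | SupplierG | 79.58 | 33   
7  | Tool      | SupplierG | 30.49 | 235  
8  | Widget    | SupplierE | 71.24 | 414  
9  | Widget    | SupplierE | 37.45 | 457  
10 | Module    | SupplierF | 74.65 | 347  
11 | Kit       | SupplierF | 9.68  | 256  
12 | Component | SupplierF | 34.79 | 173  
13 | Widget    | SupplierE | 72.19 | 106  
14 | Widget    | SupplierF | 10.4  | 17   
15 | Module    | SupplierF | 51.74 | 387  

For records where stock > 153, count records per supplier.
SELECT supplier, COUNT(*)
FROM products
WHERE stock > 153
GROUP BY supplier

Note: WHERE filters rows before grouping.

Result:
  SupplierE: 2
  SupplierF: 4
  SupplierG: 2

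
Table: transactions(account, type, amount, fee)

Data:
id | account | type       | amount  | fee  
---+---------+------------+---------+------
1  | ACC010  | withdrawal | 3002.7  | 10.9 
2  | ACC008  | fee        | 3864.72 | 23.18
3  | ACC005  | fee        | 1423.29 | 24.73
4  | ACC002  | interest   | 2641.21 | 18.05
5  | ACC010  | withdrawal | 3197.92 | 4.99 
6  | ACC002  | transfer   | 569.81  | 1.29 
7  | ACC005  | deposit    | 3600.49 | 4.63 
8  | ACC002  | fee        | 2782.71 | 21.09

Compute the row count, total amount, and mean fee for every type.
SELECT type,
       COUNT(*) as cnt,
       SUM(amount) as total_amount,
       AVG(fee) as avg_fee
FROM transactions
GROUP BY type

Result:
  deposit: 1 records, 3600.49 total amount, 4.63 avg fee
  fee: 3 records, 8070.72 total amount, 23.00 avg fee
  interest: 1 records, 2641.21 total amount, 18.05 avg fee
  transfer: 1 records, 569.81 total amount, 1.29 avg fee
  withdrawal: 2 records, 6200.62 total amount, 7.95 avg fee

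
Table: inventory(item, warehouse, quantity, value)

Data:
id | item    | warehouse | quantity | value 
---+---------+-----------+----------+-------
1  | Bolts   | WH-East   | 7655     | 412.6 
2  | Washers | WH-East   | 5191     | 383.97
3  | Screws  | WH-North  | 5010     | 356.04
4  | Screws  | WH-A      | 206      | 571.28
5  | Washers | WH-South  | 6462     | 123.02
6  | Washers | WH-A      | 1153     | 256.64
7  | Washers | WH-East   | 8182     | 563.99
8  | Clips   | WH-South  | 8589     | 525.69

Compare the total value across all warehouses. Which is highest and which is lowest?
SELECT warehouse, SUM(value)
FROM inventory
GROUP BY warehouse
ORDER BY SUM(value)

All groups:
  WH-North: 356.04
  WH-South: 648.71
  WH-A: 827.92
  WH-East: 1360.56

Highest: WH-East (1360.56)
Lowest: WH-North (356.04)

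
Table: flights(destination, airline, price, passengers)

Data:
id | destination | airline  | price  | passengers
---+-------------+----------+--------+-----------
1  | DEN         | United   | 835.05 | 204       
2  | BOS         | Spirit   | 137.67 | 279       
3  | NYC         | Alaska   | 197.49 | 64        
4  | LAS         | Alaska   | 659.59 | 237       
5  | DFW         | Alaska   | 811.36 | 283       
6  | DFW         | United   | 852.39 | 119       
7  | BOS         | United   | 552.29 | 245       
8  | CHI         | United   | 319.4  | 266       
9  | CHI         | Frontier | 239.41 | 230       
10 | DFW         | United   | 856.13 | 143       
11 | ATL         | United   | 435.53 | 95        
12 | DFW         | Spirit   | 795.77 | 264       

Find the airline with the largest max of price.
SELECT airline, MAX(price) as val
FROM flights
GROUP BY airline
ORDER BY val DESC
LIMIT 1

Result: United with max(price) = 856.13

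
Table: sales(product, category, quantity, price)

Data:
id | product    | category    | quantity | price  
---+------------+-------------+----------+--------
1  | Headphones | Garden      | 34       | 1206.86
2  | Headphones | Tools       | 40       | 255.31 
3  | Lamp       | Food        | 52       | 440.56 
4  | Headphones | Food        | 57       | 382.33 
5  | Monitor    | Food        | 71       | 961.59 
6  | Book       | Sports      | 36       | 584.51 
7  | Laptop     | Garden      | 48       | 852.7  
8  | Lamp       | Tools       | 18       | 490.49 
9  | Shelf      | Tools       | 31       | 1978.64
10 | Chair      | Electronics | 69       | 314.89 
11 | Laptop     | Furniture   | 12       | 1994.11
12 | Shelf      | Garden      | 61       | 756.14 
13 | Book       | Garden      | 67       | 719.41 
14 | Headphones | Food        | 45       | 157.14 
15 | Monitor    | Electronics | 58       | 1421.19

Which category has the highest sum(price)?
SELECT category, SUM(price) as val
FROM sales
GROUP BY category
ORDER BY val DESC
LIMIT 1

Result: Garden with sum(price) = 3535.11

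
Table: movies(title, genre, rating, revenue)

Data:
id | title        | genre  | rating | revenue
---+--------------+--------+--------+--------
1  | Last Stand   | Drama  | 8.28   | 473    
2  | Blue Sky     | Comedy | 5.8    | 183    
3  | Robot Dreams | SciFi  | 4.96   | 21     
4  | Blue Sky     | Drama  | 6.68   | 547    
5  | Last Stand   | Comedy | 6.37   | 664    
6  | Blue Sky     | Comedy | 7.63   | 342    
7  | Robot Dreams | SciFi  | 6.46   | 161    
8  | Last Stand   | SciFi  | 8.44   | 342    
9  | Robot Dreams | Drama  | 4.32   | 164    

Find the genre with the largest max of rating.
SELECT genre, MAX(rating) as val
FROM movies
GROUP BY genre
ORDER BY val DESC
LIMIT 1

Result: SciFi with max(rating) = 8.44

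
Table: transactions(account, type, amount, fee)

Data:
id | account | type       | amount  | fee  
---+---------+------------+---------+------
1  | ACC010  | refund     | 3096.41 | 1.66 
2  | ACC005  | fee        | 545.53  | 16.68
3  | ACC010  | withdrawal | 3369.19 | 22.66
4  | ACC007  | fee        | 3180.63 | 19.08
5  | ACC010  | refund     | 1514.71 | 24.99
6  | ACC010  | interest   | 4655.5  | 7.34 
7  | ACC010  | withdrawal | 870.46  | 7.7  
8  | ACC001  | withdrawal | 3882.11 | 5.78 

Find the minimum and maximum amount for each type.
SELECT type, MIN(amount), MAX(amount)
FROM transactions
GROUP BY type

Result:
  fee: min=545.53, max=3180.63
  interest: min=4655.50, max=4655.50
  refund: min=1514.71, max=3096.41
  withdrawal: min=870.46, max=3882.11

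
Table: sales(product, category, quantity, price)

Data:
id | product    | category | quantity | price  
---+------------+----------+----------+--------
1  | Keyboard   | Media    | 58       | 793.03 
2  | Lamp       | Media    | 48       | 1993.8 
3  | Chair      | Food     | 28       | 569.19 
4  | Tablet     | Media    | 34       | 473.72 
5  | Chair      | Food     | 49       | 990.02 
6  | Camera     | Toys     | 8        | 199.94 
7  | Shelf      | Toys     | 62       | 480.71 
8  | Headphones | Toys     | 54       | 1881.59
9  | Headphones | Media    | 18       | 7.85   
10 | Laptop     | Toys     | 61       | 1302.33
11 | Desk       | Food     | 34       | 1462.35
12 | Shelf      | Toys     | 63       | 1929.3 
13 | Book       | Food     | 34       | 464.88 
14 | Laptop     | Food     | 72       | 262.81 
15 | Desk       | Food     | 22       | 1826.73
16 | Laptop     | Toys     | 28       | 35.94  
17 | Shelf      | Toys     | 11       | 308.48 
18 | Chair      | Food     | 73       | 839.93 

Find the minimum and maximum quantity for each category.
SELECT category, MIN(quantity), MAX(quantity)
FROM sales
GROUP BY category

Result:
  Food: min=22, max=73
  Media: min=18, max=58
  Toys: min=8, max=63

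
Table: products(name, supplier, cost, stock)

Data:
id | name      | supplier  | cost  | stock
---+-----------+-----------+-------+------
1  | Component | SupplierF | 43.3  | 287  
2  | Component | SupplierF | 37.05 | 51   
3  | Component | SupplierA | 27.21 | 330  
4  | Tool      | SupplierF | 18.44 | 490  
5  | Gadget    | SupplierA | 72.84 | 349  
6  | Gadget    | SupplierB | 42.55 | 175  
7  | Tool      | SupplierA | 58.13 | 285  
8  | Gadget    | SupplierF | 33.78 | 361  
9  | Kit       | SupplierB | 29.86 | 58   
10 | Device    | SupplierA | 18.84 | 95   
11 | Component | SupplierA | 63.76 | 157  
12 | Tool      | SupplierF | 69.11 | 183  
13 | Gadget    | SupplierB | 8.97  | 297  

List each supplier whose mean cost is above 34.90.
SELECT supplier, AVG(cost)
FROM products
GROUP BY supplier
HAVING AVG(cost) > 34.90

Result:
  SupplierA: avg=48.16
  SupplierF: avg=40.34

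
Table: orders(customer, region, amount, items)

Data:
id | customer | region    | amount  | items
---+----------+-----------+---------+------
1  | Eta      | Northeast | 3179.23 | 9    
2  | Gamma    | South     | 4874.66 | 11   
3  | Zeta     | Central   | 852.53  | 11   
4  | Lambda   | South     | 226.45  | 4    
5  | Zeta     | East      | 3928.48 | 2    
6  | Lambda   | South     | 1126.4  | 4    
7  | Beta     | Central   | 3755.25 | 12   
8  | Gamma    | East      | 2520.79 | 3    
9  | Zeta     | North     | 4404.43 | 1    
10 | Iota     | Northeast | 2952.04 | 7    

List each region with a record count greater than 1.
SELECT region, COUNT(*) as cnt
FROM orders
GROUP BY region
HAVING COUNT(*) > 1

Result:
  Central: 2
  East: 2
  Northeast: 2
  South: 3

Note: HAVING filters groups after aggregation, WHERE filters rows before.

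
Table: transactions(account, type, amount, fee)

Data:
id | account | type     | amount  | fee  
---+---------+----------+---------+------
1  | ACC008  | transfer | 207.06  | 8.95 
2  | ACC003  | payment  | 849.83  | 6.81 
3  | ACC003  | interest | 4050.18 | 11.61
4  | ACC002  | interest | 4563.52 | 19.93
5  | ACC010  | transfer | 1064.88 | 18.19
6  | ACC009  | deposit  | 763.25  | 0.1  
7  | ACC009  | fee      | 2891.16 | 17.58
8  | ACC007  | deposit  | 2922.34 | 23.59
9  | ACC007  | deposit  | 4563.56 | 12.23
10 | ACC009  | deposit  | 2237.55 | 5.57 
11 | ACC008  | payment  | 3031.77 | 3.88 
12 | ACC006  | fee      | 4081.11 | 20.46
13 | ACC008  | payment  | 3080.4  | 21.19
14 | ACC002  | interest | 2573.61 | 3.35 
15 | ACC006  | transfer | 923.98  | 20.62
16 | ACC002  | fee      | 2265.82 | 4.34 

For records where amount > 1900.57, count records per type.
SELECT type, COUNT(*)
FROM transactions
WHERE amount > 1900.57
GROUP BY type

Note: WHERE filters rows before grouping.

Result:
  deposit: 3
  fee: 3
  interest: 3
  payment: 2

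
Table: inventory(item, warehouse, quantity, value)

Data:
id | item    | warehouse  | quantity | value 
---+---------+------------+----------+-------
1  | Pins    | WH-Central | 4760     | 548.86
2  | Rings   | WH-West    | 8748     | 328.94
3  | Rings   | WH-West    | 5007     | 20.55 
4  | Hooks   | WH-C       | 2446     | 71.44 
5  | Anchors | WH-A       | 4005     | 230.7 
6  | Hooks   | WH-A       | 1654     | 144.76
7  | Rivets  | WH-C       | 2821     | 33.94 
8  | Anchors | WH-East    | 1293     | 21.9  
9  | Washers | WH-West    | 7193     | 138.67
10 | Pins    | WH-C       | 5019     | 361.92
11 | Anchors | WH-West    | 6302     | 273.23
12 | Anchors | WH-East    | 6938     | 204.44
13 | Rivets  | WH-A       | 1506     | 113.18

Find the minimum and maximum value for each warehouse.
SELECT warehouse, MIN(value), MAX(value)
FROM inventory
GROUP BY warehouse

Result:
  WH-A: min=113.18, max=230.70
  WH-C: min=33.94, max=361.92
  WH-Central: min=548.86, max=548.86
  WH-East: min=21.90, max=204.44
  WH-West: min=20.55, max=328.94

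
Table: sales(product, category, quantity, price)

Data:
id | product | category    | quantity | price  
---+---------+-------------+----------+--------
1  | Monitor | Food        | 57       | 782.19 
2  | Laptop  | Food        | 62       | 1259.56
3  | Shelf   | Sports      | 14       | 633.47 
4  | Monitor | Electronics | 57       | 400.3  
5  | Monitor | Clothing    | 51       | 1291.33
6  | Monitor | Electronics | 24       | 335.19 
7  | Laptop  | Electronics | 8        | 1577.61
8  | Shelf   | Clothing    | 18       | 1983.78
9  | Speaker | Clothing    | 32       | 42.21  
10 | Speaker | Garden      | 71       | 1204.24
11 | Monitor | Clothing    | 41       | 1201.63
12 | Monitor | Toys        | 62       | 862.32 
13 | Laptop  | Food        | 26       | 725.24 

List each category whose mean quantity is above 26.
SELECT category, AVG(quantity)
FROM sales
GROUP BY category
HAVING AVG(quantity) > 26

Result:
  Clothing: avg=35.50
  Electronics: avg=29.67
  Food: avg=48.33
  Garden: avg=71.00
  Toys: avg=62.00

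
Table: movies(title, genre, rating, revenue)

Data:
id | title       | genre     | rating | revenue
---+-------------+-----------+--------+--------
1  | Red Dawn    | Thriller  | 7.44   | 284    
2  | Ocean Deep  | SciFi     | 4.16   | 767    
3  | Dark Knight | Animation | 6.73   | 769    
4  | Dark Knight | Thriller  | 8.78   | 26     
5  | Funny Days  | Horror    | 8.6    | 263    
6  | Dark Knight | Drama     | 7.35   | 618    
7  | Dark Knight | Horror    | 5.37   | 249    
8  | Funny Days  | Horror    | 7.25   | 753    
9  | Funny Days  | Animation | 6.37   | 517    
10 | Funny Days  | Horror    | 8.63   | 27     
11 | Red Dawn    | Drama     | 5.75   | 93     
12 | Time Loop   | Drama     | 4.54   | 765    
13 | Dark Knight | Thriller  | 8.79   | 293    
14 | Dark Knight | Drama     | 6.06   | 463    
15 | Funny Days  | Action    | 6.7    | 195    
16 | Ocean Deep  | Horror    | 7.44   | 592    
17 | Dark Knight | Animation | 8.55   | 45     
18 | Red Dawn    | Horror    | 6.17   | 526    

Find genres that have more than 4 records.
SELECT genre, COUNT(*) as cnt
FROM movies
GROUP BY genre
HAVING COUNT(*) > 4

Result:
  Horror: 6

Note: HAVING filters groups after aggregation, WHERE filters rows before.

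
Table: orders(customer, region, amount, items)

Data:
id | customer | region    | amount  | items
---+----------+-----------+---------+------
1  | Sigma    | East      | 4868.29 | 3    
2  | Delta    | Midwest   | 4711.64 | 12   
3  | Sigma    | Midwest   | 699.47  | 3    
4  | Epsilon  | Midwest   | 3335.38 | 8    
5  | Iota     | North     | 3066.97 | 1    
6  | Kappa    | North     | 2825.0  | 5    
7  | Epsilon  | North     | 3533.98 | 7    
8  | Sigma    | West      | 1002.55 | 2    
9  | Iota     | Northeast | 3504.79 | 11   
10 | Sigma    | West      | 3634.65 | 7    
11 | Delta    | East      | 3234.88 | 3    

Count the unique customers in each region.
SELECT region, COUNT(DISTINCT customer)
FROM orders
GROUP BY region

Result:
  East: 2 distinct
  Midwest: 3 distinct
  North: 3 distinct
  Northeast: 1 distinct
  West: 1 distinct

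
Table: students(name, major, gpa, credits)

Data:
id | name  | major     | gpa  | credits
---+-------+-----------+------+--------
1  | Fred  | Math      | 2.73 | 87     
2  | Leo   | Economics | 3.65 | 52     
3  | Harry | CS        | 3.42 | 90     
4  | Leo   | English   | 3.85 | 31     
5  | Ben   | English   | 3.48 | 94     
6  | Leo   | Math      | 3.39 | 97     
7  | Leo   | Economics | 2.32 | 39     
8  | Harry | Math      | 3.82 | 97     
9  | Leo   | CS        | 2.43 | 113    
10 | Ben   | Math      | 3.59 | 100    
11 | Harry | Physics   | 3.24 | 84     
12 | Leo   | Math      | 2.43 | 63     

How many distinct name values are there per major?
SELECT major, COUNT(DISTINCT name)
FROM students
GROUP BY major

Result:
  CS: 2 distinct
  Economics: 1 distinct
  English: 2 distinct
  Math: 4 distinct
  Physics: 1 distinct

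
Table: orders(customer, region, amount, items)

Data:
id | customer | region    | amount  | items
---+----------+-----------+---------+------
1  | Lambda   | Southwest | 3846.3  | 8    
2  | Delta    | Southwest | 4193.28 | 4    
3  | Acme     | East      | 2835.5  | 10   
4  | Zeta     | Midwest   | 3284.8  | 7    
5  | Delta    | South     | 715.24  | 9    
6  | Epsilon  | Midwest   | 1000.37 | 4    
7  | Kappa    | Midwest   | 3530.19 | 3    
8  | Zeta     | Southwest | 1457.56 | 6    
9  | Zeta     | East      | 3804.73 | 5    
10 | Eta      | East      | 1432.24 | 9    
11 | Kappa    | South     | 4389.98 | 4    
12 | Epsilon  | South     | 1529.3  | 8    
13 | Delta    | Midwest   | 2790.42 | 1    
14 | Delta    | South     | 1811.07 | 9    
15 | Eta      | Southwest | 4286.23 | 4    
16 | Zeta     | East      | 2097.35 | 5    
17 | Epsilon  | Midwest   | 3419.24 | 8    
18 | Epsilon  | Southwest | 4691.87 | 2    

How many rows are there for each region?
SELECT region, COUNT(*) as count
FROM orders
GROUP BY region

Result:
  East: 4
  Midwest: 5
  South: 4
  Southwest: 5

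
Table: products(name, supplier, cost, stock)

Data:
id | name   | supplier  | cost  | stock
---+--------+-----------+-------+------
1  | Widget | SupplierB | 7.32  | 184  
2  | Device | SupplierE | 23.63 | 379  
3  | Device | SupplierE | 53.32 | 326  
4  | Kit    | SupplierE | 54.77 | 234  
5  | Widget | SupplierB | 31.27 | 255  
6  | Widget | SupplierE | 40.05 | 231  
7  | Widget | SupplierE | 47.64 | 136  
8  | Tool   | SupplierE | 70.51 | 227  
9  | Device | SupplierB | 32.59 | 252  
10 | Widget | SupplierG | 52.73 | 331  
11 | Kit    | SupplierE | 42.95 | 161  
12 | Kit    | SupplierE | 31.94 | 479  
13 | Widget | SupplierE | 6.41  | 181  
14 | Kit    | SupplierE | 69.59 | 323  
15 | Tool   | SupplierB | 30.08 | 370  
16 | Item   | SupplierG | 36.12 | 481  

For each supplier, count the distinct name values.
SELECT supplier, COUNT(DISTINCT name)
FROM products
GROUP BY supplier

Result:
  SupplierB: 3 distinct
  SupplierE: 4 distinct
  SupplierG: 2 distinct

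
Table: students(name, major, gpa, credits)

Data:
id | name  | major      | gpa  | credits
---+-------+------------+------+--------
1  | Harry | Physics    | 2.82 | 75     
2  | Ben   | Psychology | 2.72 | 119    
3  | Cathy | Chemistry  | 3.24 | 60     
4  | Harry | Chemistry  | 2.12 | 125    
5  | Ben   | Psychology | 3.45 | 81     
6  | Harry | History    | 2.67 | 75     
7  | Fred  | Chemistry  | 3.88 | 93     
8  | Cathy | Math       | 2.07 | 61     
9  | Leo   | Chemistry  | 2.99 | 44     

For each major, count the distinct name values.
SELECT major, COUNT(DISTINCT name)
FROM students
GROUP BY major

Result:
  Chemistry: 4 distinct
  History: 1 distinct
  Math: 1 distinct
  Physics: 1 distinct
  Psychology: 1 distinct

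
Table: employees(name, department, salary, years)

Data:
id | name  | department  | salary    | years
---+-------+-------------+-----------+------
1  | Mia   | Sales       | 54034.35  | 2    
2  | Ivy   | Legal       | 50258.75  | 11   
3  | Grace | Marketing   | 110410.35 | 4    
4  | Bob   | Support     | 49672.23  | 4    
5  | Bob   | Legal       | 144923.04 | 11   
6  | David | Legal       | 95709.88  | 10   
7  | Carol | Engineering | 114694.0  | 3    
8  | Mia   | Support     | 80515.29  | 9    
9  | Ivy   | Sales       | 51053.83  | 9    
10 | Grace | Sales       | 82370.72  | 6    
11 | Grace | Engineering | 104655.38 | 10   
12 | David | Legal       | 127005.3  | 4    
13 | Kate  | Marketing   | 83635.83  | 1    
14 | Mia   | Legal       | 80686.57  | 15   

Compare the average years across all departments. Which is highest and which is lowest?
SELECT department, AVG(years)
FROM employees
GROUP BY department
ORDER BY AVG(years)

All groups:
  Marketing: 2.50
  Sales: 5.67
  Engineering: 6.50
  Support: 6.50
  Legal: 10.20

Highest: Legal (10.20)
Lowest: Marketing (2.50)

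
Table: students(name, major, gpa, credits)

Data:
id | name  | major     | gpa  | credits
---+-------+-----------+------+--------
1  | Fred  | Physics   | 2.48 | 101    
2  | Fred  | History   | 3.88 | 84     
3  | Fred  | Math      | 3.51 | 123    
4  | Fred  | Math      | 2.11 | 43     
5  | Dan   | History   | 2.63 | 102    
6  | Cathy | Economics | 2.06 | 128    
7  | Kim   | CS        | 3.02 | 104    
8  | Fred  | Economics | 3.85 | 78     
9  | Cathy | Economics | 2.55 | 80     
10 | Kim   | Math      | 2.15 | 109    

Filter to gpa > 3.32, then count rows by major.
SELECT major, COUNT(*)
FROM students
WHERE gpa > 3.32
GROUP BY major

Note: WHERE filters rows before grouping.

Result:
  Economics: 1
  History: 1
  Math: 1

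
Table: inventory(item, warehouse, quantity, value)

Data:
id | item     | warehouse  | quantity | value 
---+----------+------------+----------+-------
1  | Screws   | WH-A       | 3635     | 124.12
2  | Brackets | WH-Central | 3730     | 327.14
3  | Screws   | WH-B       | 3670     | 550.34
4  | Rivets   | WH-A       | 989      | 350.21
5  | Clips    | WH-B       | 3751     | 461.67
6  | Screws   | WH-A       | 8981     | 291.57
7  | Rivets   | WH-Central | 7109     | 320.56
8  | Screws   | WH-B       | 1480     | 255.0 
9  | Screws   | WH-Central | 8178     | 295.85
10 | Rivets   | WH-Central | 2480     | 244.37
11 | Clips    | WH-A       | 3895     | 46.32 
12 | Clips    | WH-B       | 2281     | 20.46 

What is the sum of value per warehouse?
SELECT warehouse, SUM(value) as result
FROM inventory
GROUP BY warehouse

Result:
  WH-A: 812.22
  WH-B: 1287.47
  WH-Central: 1187.92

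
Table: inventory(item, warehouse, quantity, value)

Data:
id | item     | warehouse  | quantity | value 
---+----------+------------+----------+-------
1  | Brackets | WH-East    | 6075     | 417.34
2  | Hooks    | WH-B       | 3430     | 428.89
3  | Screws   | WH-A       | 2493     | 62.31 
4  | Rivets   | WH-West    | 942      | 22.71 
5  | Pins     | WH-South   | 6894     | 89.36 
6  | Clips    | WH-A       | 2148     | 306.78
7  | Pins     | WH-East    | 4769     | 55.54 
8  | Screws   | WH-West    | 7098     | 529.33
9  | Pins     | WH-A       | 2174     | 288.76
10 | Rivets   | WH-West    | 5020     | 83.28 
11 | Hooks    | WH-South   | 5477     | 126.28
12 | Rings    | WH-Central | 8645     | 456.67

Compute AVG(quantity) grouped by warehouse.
SELECT warehouse, AVG(quantity) as result
FROM inventory
GROUP BY warehouse

Result:
  WH-A: 2271.67
  WH-B: 3430.00
  WH-Central: 8645.00
  WH-East: 5422.00
  WH-South: 6185.50
  WH-West: 4353.33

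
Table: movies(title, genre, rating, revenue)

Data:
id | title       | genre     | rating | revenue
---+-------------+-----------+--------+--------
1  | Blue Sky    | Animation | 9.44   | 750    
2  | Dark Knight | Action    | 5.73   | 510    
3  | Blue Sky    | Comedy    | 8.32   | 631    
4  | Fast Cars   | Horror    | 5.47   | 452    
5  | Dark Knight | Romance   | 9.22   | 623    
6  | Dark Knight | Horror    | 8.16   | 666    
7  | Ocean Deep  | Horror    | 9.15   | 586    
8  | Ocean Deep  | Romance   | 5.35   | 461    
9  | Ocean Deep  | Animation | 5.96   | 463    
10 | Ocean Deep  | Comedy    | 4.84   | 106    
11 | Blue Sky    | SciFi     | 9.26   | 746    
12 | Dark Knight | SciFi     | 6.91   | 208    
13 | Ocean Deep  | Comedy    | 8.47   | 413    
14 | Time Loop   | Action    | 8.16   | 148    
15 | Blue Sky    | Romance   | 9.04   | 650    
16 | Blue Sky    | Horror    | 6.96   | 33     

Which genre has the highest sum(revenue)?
SELECT genre, SUM(revenue) as val
FROM movies
GROUP BY genre
ORDER BY val DESC
LIMIT 1

Result: Horror with sum(revenue) = 1737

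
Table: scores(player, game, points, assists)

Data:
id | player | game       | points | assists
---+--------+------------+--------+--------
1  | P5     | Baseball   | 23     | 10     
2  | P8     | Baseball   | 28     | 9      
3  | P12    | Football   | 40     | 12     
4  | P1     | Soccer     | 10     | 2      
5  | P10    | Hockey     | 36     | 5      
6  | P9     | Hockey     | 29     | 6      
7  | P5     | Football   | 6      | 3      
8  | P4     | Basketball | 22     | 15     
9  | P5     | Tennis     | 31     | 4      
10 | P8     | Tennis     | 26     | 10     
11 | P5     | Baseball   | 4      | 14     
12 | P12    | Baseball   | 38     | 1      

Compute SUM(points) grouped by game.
SELECT game, SUM(points) as result
FROM scores
GROUP BY game

Result:
  Baseball: 93
  Basketball: 22
  Football: 46
  Hockey: 65
  Soccer: 10
  Tennis: 57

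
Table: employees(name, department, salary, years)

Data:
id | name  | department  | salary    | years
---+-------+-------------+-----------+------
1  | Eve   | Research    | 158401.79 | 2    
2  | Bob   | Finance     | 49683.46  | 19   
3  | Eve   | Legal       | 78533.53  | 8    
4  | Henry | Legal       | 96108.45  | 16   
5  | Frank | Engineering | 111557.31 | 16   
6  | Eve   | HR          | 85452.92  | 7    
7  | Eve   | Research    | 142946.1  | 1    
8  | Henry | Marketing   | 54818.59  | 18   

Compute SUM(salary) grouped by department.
SELECT department, SUM(salary) as result
FROM employees
GROUP BY department

Result:
  Engineering: 111557.31
  Finance: 49683.46
  HR: 85452.92
  Legal: 174641.98
  Marketing: 54818.59
  Research: 301347.89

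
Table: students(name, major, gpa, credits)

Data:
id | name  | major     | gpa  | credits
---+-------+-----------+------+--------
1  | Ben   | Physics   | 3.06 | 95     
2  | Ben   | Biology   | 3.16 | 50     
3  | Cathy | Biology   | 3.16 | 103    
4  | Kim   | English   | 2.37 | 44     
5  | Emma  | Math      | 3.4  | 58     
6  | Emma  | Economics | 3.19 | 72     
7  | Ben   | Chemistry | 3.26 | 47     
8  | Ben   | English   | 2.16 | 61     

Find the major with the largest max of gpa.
SELECT major, MAX(gpa) as val
FROM students
GROUP BY major
ORDER BY val DESC
LIMIT 1

Result: Math with max(gpa) = 3.40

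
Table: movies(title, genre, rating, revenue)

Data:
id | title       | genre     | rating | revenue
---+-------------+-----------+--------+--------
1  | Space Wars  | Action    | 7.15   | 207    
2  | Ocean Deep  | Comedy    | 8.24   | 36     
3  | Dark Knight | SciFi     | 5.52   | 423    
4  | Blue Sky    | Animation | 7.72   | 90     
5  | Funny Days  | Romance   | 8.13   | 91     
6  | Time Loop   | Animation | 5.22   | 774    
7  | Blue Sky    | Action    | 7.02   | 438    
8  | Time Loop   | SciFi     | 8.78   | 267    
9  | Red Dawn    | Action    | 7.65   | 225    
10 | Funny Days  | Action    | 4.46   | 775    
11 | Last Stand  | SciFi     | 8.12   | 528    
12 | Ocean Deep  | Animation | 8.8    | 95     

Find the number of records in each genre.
SELECT genre, COUNT(*) as count
FROM movies
GROUP BY genre

Result:
  Action: 4
  Animation: 3
  Comedy: 1
  Romance: 1
  SciFi: 3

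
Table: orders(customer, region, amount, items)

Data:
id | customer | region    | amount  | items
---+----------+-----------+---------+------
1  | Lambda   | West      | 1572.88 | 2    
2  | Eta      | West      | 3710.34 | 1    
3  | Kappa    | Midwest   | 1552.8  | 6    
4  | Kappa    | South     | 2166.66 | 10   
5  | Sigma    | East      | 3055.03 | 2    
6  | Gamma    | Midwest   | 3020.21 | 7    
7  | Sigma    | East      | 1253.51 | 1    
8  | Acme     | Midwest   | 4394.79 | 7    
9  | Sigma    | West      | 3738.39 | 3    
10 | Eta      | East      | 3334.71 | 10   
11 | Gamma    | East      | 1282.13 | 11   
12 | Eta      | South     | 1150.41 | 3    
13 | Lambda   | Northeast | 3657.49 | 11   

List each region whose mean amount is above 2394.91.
SELECT region, AVG(amount)
FROM orders
GROUP BY region
HAVING AVG(amount) > 2394.91

Result:
  Midwest: avg=2989.27
  Northeast: avg=3657.49
  West: avg=3007.20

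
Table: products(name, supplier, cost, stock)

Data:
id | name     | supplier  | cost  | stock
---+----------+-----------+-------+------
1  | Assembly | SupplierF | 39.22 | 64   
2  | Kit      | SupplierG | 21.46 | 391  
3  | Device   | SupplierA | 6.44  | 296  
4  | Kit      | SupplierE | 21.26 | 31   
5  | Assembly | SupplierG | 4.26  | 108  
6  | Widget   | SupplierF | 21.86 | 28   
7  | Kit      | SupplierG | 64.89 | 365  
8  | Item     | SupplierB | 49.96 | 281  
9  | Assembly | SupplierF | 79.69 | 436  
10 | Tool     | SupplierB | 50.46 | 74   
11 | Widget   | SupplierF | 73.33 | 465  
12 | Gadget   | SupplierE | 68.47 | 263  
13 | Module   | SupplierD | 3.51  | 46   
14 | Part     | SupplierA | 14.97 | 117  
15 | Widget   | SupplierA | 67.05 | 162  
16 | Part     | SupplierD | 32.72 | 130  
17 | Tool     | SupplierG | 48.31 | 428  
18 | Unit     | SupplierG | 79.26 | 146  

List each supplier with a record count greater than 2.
SELECT supplier, COUNT(*) as cnt
FROM products
GROUP BY supplier
HAVING COUNT(*) > 2

Result:
  SupplierA: 3
  SupplierF: 4
  SupplierG: 5

Note: HAVING filters groups after aggregation, WHERE filters rows before.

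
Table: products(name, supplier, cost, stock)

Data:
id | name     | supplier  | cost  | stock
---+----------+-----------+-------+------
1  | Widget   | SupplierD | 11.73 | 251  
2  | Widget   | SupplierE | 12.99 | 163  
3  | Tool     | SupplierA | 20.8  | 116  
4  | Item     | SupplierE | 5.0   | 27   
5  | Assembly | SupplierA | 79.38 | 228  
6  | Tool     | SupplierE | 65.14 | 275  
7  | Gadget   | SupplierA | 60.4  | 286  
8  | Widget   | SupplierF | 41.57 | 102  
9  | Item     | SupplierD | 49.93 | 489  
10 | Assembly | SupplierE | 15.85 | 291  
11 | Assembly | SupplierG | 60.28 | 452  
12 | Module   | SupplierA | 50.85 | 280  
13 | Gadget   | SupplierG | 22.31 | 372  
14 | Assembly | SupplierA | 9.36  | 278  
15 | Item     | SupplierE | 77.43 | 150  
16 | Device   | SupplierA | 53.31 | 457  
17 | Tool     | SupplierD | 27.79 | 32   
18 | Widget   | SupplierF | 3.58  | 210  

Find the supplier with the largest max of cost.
SELECT supplier, MAX(cost) as val
FROM products
GROUP BY supplier
ORDER BY val DESC
LIMIT 1

Result: SupplierA with max(cost) = 79.38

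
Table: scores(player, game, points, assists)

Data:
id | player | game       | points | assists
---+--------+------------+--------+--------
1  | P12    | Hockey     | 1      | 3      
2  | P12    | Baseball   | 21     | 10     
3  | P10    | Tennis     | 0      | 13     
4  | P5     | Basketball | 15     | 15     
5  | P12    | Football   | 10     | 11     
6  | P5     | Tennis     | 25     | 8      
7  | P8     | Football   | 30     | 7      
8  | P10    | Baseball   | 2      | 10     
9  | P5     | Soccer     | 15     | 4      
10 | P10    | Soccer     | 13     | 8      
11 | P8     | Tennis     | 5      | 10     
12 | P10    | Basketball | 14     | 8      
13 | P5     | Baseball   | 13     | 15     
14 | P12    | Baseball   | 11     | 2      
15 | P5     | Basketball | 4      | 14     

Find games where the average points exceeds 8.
SELECT game, AVG(points)
FROM scores
GROUP BY game
HAVING AVG(points) > 8

Result:
  Baseball: avg=11.75
  Basketball: avg=11.00
  Football: avg=20.00
  Soccer: avg=14.00
  Tennis: avg=10.00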